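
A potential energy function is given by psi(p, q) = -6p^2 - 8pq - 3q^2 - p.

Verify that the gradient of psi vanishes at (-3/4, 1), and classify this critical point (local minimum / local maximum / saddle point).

∇psi = (-12p - 8q - 1, -8p - 6q); substituting (-3/4, 1) gives ∇psi = (0, 0), so (-3/4, 1) is indeed a critical point.
The Hessian of psi is constant: H = [[-12, -8], [-8, -6]].
det(H) = (-12)·(-6) − (-8)² = 8.
det(H) > 0 and tr(H) = -18 < 0, so H is negative definite and the point is a local maximum.

local maximum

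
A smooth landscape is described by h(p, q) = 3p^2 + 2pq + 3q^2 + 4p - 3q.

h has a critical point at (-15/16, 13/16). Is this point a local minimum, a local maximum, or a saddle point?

local minimum

The Hessian of h is constant: H = [[6, 2], [2, 6]].
det(H) = 6·6 − 2² = 32.
det(H) > 0 and tr(H) = 12 > 0, so H is positive definite and the point is a local minimum.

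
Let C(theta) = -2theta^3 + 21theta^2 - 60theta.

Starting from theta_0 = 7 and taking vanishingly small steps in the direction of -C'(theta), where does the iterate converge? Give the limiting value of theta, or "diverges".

diverges

C'(theta) = -6(theta - 5)(theta - 2), so C'(7) = -60.
Gradient descent moves in the -C' direction, i.e. theta is increasing.
There is no critical point above theta=7, and C' keeps the same sign, so the iterate runs off to +∞.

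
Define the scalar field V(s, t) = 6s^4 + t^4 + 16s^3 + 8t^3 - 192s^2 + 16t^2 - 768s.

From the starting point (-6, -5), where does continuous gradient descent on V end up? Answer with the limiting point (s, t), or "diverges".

(-4, -4)

V is separable, so gradient descent decouples: s follows -∂V/∂s, t follows -∂V/∂t.
∂V/∂s = 24(s - 4)(s + 2)(s + 4); at s=-6 this is -1920, so s increases.
∂V/∂t = 4t(t + 2)(t + 4); at t=-5 this is -60, so t increases.
s converges to its nearest critical value -4 (a local min of the s-part); t converges to -4. The iterate converges to (-4, -4).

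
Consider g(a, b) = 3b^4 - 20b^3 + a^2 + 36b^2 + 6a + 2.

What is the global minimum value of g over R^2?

g(a,b) separates as P(a) + Q(b) + 2, so its minimum is min P + min Q + 2.
P'(a) = 2a + 6 vanishes at a ∈ {-3}; Q'(b) = 12b(b - 3)(b - 2) vanishes at b ∈ {0, 2, 3}.
Local minima of P (where P''>0): P(-3)=-9. Local minima of Q: Q(0)=0, Q(3)=27.
So the global minimum of g is P(-3) + Q(0) + 2 = -9 + 0 + 2 = -7, attained at (-3, 0).

-7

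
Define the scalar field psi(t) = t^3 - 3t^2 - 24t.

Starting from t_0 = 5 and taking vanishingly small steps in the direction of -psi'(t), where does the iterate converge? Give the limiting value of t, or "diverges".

psi'(t) = 3(t - 4)(t + 2), so psi'(5) = 21.
Gradient descent moves in the -psi' direction, i.e. t is decreasing.
The nearest critical point in that direction is t = 4, where psi'' = 18 > 0 (a local minimum). The iterate converges there.

4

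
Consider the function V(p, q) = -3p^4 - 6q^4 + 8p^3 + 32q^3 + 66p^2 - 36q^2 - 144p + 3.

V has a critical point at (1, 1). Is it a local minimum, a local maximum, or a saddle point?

The mixed partial ∂²V/∂p∂q is 0, so the Hessian at any point is diag(V_pp, V_qq) = diag(12(-3p^2 + 4p + 11), 24(-3q^2 + 8q - 3)).
At (1, 1): H = diag(144, 48).
Both eigenvalues are positive, so H is positive definite: a local minimum.

local minimum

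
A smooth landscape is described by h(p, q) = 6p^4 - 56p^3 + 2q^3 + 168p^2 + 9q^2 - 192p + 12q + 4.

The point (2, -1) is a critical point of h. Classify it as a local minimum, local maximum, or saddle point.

The mixed partial ∂²h/∂p∂q is 0, so the Hessian at any point is diag(h_pp, h_qq) = diag(24(3p^2 - 14p + 14), 6(2q + 3)).
At (2, -1): H = diag(-48, 6).
The eigenvalues have opposite signs, so H is indefinite: a saddle point.

saddle point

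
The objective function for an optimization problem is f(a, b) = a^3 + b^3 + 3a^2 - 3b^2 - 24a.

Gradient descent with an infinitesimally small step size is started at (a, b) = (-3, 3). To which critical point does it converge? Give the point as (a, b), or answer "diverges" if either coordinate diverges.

f is separable, so gradient descent decouples: a follows -∂f/∂a, b follows -∂f/∂b.
∂f/∂a = 3(a - 2)(a + 4); at a=-3 this is -15, so a increases.
∂f/∂b = 3b(b - 2); at b=3 this is 9, so b decreases.
a converges to its nearest critical value 2 (a local min of the a-part); b converges to 2. The iterate converges to (2, 2).

(2, 2)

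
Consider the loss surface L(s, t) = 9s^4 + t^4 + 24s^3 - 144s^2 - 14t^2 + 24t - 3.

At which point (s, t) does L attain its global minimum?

L(s,t) separates as P(s) + Q(t) − 3, so its minimum is min P + min Q − 3.
P'(s) = 36s(s - 2)(s + 4) vanishes at s ∈ {-4, 0, 2}; Q'(t) = 4(t - 2)(t - 1)(t + 3) vanishes at t ∈ {-3, 1, 2}.
Local minima of P (where P''>0): P(-4)=-1536, P(2)=-240. Local minima of Q: Q(-3)=-117, Q(2)=8.
So the global minimum of L is P(-4) + Q(-3) − 3 = -1536 − 117 − 3 = -1656, attained at (-4, -3).

(-4, -3)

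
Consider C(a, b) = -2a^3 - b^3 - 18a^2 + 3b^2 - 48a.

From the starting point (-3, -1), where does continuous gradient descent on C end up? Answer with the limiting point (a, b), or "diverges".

C is separable, so gradient descent decouples: a follows -∂C/∂a, b follows -∂C/∂b.
∂C/∂a = -6(a + 2)(a + 4); at a=-3 this is 6, so a decreases.
∂C/∂b = -3b(b - 2); at b=-1 this is -9, so b increases.
a converges to its nearest critical value -4 (a local min of the a-part); b converges to 0. The iterate converges to (-4, 0).

(-4, 0)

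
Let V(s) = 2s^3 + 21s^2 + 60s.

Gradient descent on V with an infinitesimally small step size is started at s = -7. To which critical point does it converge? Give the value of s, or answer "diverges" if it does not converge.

V'(s) = 6(s + 2)(s + 5), so V'(-7) = 60.
Gradient descent moves in the -V' direction, i.e. s is decreasing.
There is no critical point below s=-7, and V' keeps the same sign, so the iterate runs off to −∞.

diverges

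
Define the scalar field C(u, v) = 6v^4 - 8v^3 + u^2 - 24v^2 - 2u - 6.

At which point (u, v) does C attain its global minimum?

C(u,v) separates as P(u) + Q(v) − 6, so its minimum is min P + min Q − 6.
P'(u) = 2u - 2 vanishes at u ∈ {1}; Q'(v) = 24v(v - 2)(v + 1) vanishes at v ∈ {-1, 0, 2}.
Local minima of P (where P''>0): P(1)=-1. Local minima of Q: Q(-1)=-10, Q(2)=-64.
So the global minimum of C is P(1) + Q(2) − 6 = -1 − 64 − 6 = -71, attained at (1, 2).

(1, 2)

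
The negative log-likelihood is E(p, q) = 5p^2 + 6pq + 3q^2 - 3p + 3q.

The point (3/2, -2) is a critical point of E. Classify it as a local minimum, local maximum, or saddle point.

local minimum

The Hessian of E is constant: H = [[10, 6], [6, 6]].
det(H) = 10·6 − 6² = 24.
det(H) > 0 and tr(H) = 16 > 0, so H is positive definite and the point is a local minimum.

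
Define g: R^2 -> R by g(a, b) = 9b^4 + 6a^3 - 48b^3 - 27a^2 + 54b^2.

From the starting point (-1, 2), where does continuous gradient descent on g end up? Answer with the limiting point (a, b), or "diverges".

diverges

g is separable, so gradient descent decouples: a follows -∂g/∂a, b follows -∂g/∂b.
∂g/∂a = 18a(a - 3); at a=-1 this is 72, so a decreases.
∂g/∂b = 36b(b - 3)(b - 1); at b=2 this is -72, so b increases.
The a-coordinate has no critical point in that direction and runs off to infinity.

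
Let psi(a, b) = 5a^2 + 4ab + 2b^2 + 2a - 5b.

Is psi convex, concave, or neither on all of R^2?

convex

psi is quadratic, so its Hessian is the constant matrix H = [[10, 4], [4, 4]].
det(H) = 24, tr(H) = 14.
det(H) > 0 and tr(H) > 0, so H is positive definite everywhere: convex.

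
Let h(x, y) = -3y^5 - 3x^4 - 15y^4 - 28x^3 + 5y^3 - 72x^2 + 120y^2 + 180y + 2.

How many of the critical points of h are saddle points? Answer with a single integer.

h separates as a function of x plus a function of y, so ∇h=0 decouples.
∂h/∂x = -12x(x + 3)(x + 4) = 0 at x ∈ {-4, -3, 0}; ∂h/∂y = -15(y - 2)(y + 1)(y + 2)(y + 3) = 0 at y ∈ {-3, -2, -1, 2}.
The Hessian is diagonal: diag(h_xx, h_yy). Second derivatives: h_xx(-4)=-48, h_xx(-3)=36, h_xx(0)=-144; h_yy(-3)=150, h_yy(-2)=-60, h_yy(-1)=90, h_yy(2)=-900.
Saddle points occur where the two diagonal entries have opposite signs: (-4, -3), (-4, -1), (-3, -2), (-3, 2), (0, -3), (0, -1). Count: 6.

6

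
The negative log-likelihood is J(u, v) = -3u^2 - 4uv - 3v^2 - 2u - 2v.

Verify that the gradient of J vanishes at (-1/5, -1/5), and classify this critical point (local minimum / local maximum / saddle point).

local maximum

∇J = (-6u - 4v - 2, -4u - 6v - 2); substituting (-1/5, -1/5) gives ∇J = (0, 0), so (-1/5, -1/5) is indeed a critical point.
The Hessian of J is constant: H = [[-6, -4], [-4, -6]].
det(H) = (-6)·(-6) − (-4)² = 20.
det(H) > 0 and tr(H) = -12 < 0, so H is negative definite and the point is a local maximum.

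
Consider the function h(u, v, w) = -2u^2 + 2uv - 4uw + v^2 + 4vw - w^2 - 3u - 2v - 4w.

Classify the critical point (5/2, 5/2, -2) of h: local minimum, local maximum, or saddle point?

The Hessian is constant: H = [[-4, 2, -4], [2, 2, 4], [-4, 4, -2]].
Leading principal minors: Δ₁ = -4, Δ₂ = -12, Δ₃ = -8.
The minors fit neither the all-positive nor the alternating-sign pattern, so H is indefinite: a saddle point.

saddle point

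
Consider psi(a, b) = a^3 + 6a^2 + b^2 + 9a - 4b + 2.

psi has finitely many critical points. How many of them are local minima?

psi separates as a function of a plus a function of b, so ∇psi=0 decouples.
∂psi/∂a = 3(a + 1)(a + 3) = 0 at a ∈ {-3, -1}; ∂psi/∂b = 2(b - 2) = 0 at b ∈ {2}.
The Hessian is diagonal: diag(psi_aa, psi_bb). Second derivatives: psi_aa(-3)=-6, psi_aa(-1)=6; psi_bb(2)=2.
Local minima occur where both diagonal entries positive: (-1, 2). Count: 1.

1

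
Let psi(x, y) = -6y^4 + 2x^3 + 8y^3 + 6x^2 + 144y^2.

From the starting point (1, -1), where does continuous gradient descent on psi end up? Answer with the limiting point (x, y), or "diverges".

(0, 0)

psi is separable, so gradient descent decouples: x follows -∂psi/∂x, y follows -∂psi/∂y.
∂psi/∂x = 6x(x + 2); at x=1 this is 18, so x decreases.
∂psi/∂y = -24y(y - 4)(y + 3); at y=-1 this is -240, so y increases.
x converges to its nearest critical value 0 (a local min of the x-part); y converges to 0. The iterate converges to (0, 0).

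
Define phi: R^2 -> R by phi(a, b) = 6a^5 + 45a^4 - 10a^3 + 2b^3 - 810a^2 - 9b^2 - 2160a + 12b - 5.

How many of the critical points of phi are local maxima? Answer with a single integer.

2

phi separates as a function of a plus a function of b, so ∇phi=0 decouples.
∂phi/∂a = 30(a - 3)(a + 2)(a + 3)(a + 4) = 0 at a ∈ {-4, -3, -2, 3}; ∂phi/∂b = 6(b - 2)(b - 1) = 0 at b ∈ {1, 2}.
The Hessian is diagonal: diag(phi_aa, phi_bb). Second derivatives: phi_aa(-4)=-420, phi_aa(-3)=180, phi_aa(-2)=-300, phi_aa(3)=6300; phi_bb(1)=-6, phi_bb(2)=6.
Local maxima occur where both diagonal entries negative: (-4, 1), (-2, 1). Count: 2.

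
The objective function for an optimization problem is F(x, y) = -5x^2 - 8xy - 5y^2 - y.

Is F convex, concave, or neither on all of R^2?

F is quadratic, so its Hessian is the constant matrix H = [[-10, -8], [-8, -10]].
det(H) = 36, tr(H) = -20.
det(H) > 0 and tr(H) < 0, so H is negative definite everywhere: concave.

concave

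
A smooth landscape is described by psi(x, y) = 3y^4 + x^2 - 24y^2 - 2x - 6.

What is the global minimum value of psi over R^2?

psi(x,y) separates as P(x) + Q(y) − 6, so its minimum is min P + min Q − 6.
P'(x) = 2x - 2 vanishes at x ∈ {1}; Q'(y) = 12y(y - 2)(y + 2) vanishes at y ∈ {-2, 0, 2}.
Local minima of P (where P''>0): P(1)=-1. Local minima of Q: Q(-2)=-48, Q(2)=-48.
So the global minimum of psi is P(1) + Q(-2) − 6 = -1 − 48 − 6 = -55, attained at (1, -2).

-55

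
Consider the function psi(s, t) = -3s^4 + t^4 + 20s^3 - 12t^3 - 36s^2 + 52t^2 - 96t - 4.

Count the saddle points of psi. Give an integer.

psi separates as a function of s plus a function of t, so ∇psi=0 decouples.
∂psi/∂s = -12s(s - 3)(s - 2) = 0 at s ∈ {0, 2, 3}; ∂psi/∂t = 4(t - 4)(t - 3)(t - 2) = 0 at t ∈ {2, 3, 4}.
The Hessian is diagonal: diag(psi_ss, psi_tt). Second derivatives: psi_ss(0)=-72, psi_ss(2)=24, psi_ss(3)=-36; psi_tt(2)=8, psi_tt(3)=-4, psi_tt(4)=8.
Saddle points occur where the two diagonal entries have opposite signs: (0, 2), (0, 4), (2, 3), (3, 2), (3, 4). Count: 5.

5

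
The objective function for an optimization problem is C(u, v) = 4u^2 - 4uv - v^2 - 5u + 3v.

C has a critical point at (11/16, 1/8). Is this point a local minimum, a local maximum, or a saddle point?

The Hessian of C is constant: H = [[8, -4], [-4, -2]].
det(H) = 8·(-2) − (-4)² = -32.
Since det(H) < 0, H is indefinite and the critical point is a saddle point.

saddle point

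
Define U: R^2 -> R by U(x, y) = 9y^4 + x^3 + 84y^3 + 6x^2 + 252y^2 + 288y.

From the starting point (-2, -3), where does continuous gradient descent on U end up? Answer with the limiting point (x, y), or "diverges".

(0, -4)

U is separable, so gradient descent decouples: x follows -∂U/∂x, y follows -∂U/∂y.
∂U/∂x = 3x(x + 4); at x=-2 this is -12, so x increases.
∂U/∂y = 36(y + 1)(y + 2)(y + 4); at y=-3 this is 72, so y decreases.
x converges to its nearest critical value 0 (a local min of the x-part); y converges to -4. The iterate converges to (0, -4).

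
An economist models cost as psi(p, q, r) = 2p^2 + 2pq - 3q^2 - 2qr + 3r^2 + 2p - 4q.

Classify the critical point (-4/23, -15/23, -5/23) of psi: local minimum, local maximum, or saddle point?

The Hessian is constant: H = [[4, 2, 0], [2, -6, -2], [0, -2, 6]].
Leading principal minors: Δ₁ = 4, Δ₂ = -28, Δ₃ = -184.
The minors fit neither the all-positive nor the alternating-sign pattern, so H is indefinite: a saddle point.

saddle point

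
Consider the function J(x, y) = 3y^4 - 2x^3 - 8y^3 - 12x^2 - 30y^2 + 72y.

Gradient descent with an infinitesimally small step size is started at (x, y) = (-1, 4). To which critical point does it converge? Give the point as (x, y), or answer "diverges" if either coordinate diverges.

J is separable, so gradient descent decouples: x follows -∂J/∂x, y follows -∂J/∂y.
∂J/∂x = -6x(x + 4); at x=-1 this is 18, so x decreases.
∂J/∂y = 12(y - 3)(y - 1)(y + 2); at y=4 this is 216, so y decreases.
x converges to its nearest critical value -4 (a local min of the x-part); y converges to 3. The iterate converges to (-4, 3).

(-4, 3)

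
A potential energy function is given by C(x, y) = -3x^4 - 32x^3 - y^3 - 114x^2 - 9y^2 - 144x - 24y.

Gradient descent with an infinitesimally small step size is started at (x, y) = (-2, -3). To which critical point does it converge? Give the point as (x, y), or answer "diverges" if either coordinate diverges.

C is separable, so gradient descent decouples: x follows -∂C/∂x, y follows -∂C/∂y.
∂C/∂x = -12(x + 1)(x + 3)(x + 4); at x=-2 this is 24, so x decreases.
∂C/∂y = -3(y + 2)(y + 4); at y=-3 this is 3, so y decreases.
x converges to its nearest critical value -3 (a local min of the x-part); y converges to -4. The iterate converges to (-3, -4).

(-3, -4)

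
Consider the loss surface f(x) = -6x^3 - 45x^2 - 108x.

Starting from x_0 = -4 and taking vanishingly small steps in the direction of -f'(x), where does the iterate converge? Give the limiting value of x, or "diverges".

-3

f'(x) = -18(x + 2)(x + 3), so f'(-4) = -36.
Gradient descent moves in the -f' direction, i.e. x is increasing.
The nearest critical point in that direction is x = -3, where f'' = 18 > 0 (a local minimum). The iterate converges there.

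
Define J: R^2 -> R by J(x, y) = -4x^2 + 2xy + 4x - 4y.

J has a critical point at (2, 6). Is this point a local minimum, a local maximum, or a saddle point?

saddle point

The Hessian of J is constant: H = [[-8, 2], [2, 0]].
det(H) = (-8)·0 − 2² = -4.
Since det(H) < 0, H is indefinite and the critical point is a saddle point.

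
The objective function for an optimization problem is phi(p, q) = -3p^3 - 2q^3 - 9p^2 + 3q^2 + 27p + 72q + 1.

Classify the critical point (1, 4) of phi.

The mixed partial ∂²phi/∂p∂q is 0, so the Hessian at any point is diag(phi_pp, phi_qq) = diag(-18(p + 1), 6(-2q + 1)).
At (1, 4): H = diag(-36, -42).
Both eigenvalues are negative, so H is negative definite: a local maximum.

local maximum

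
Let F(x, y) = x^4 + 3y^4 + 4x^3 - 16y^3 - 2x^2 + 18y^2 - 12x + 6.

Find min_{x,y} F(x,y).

F(x,y) separates as P(x) + Q(y) + 6, so its minimum is min P + min Q + 6.
P'(x) = 4(x - 1)(x + 1)(x + 3) vanishes at x ∈ {-3, -1, 1}; Q'(y) = 12y(y - 3)(y - 1) vanishes at y ∈ {0, 1, 3}.
Local minima of P (where P''>0): P(-3)=-9, P(1)=-9. Local minima of Q: Q(0)=0, Q(3)=-27.
So the global minimum of F is P(-3) + Q(3) + 6 = -9 − 27 + 6 = -30, attained at (-3, 3).

-30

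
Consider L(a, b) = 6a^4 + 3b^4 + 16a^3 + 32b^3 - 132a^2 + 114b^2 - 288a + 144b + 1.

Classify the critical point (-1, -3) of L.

The mixed partial ∂²L/∂a∂b is 0, so the Hessian at any point is diag(L_aa, L_bb) = diag(24(3a^2 + 4a - 11), 12(3b^2 + 16b + 19)).
At (-1, -3): H = diag(-288, -24).
Both eigenvalues are negative, so H is negative definite: a local maximum.

local maximum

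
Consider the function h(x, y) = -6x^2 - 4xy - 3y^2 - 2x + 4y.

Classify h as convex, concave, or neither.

concave

h is quadratic, so its Hessian is the constant matrix H = [[-12, -4], [-4, -6]].
det(H) = 56, tr(H) = -18.
det(H) > 0 and tr(H) < 0, so H is negative definite everywhere: concave.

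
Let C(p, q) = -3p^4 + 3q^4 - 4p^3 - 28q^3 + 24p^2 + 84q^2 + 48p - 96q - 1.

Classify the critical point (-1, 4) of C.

local minimum

The mixed partial ∂²C/∂p∂q is 0, so the Hessian at any point is diag(C_pp, C_qq) = diag(12(-3p^2 - 2p + 4), 12(3q^2 - 14q + 14)).
At (-1, 4): H = diag(36, 72).
Both eigenvalues are positive, so H is positive definite: a local minimum.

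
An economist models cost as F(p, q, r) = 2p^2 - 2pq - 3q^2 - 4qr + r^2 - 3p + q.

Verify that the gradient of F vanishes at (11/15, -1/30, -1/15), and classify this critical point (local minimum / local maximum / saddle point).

∇F = (4p - 2q - 3, -2p - 6q - 4r + 1, -4q + 2r); substituting (11/15, -1/30, -1/15) gives ∇F = (0, 0, 0), so (11/15, -1/30, -1/15) is indeed a critical point.
The Hessian is constant: H = [[4, -2, 0], [-2, -6, -4], [0, -4, 2]].
Leading principal minors: Δ₁ = 4, Δ₂ = -28, Δ₃ = -120.
The minors fit neither the all-positive nor the alternating-sign pattern, so H is indefinite: a saddle point.

saddle point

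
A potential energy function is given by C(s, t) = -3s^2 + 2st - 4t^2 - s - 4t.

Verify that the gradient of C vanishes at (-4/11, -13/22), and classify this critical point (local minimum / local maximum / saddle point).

local maximum

∇C = (-6s + 2t - 1, 2s - 8t - 4); substituting (-4/11, -13/22) gives ∇C = (0, 0), so (-4/11, -13/22) is indeed a critical point.
The Hessian of C is constant: H = [[-6, 2], [2, -8]].
det(H) = (-6)·(-8) − 2² = 44.
det(H) > 0 and tr(H) = -14 < 0, so H is negative definite and the point is a local maximum.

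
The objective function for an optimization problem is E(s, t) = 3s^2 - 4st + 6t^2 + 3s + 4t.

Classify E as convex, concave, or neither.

convex

E is quadratic, so its Hessian is the constant matrix H = [[6, -4], [-4, 12]].
det(H) = 56, tr(H) = 18.
det(H) > 0 and tr(H) > 0, so H is positive definite everywhere: convex.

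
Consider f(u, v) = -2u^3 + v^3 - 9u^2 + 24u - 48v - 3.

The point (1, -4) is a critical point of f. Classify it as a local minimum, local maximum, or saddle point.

The mixed partial ∂²f/∂u∂v is 0, so the Hessian at any point is diag(f_uu, f_vv) = diag(-6(2u + 3), 6v).
At (1, -4): H = diag(-30, -24).
Both eigenvalues are negative, so H is negative definite: a local maximum.

local maximum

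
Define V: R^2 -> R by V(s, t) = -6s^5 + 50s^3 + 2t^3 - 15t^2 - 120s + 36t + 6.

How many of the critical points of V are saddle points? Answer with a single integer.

4

V separates as a function of s plus a function of t, so ∇V=0 decouples.
∂V/∂s = -30(s - 2)(s - 1)(s + 1)(s + 2) = 0 at s ∈ {-2, -1, 1, 2}; ∂V/∂t = 6(t - 3)(t - 2) = 0 at t ∈ {2, 3}.
The Hessian is diagonal: diag(V_ss, V_tt). Second derivatives: V_ss(-2)=360, V_ss(-1)=-180, V_ss(1)=180, V_ss(2)=-360; V_tt(2)=-6, V_tt(3)=6.
Saddle points occur where the two diagonal entries have opposite signs: (-2, 2), (-1, 3), (1, 2), (2, 3). Count: 4.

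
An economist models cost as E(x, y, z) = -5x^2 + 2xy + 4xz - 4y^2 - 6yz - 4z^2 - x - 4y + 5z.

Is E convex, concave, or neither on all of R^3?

E is quadratic, so its Hessian is the constant matrix H = [[-10, 2, 4], [2, -8, -6], [4, -6, -8]].
Leading principal minors: -10, 76, -216.
Signs alternate −, +, − ⇒ H ≺ 0 ⇒ concave.

concave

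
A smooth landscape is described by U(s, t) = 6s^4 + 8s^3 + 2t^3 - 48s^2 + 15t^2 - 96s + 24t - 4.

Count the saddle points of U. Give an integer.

3

U separates as a function of s plus a function of t, so ∇U=0 decouples.
∂U/∂s = 24(s - 2)(s + 1)(s + 2) = 0 at s ∈ {-2, -1, 2}; ∂U/∂t = 6(t + 1)(t + 4) = 0 at t ∈ {-4, -1}.
The Hessian is diagonal: diag(U_ss, U_tt). Second derivatives: U_ss(-2)=96, U_ss(-1)=-72, U_ss(2)=288; U_tt(-4)=-18, U_tt(-1)=18.
Saddle points occur where the two diagonal entries have opposite signs: (-2, -4), (-1, -1), (2, -4). Count: 3.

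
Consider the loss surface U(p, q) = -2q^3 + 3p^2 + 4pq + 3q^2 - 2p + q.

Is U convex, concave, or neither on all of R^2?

The term -2q^3 is cubic, so the Hessian is not constant.
∂²U/∂q² = -12q + 6, which takes both signs as q varies (negative for sufficiently large q). A diagonal entry of the Hessian changing sign means the Hessian is neither positive- nor negative-semidefinite on all of R^2.

neither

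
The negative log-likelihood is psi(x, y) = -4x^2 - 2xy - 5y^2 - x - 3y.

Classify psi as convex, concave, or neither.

concave

psi is quadratic, so its Hessian is the constant matrix H = [[-8, -2], [-2, -10]].
det(H) = 76, tr(H) = -18.
det(H) > 0 and tr(H) < 0, so H is negative definite everywhere: concave.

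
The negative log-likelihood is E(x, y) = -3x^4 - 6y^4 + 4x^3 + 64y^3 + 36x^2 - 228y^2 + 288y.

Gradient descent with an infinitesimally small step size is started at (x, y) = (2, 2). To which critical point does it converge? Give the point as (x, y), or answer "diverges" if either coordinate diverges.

(0, 3)

E is separable, so gradient descent decouples: x follows -∂E/∂x, y follows -∂E/∂y.
∂E/∂x = -12x(x - 3)(x + 2); at x=2 this is 96, so x decreases.
∂E/∂y = -24(y - 4)(y - 3)(y - 1); at y=2 this is -48, so y increases.
x converges to its nearest critical value 0 (a local min of the x-part); y converges to 3. The iterate converges to (0, 3).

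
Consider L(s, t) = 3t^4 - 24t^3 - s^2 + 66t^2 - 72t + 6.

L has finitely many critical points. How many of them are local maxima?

1

L separates as a function of s plus a function of t, so ∇L=0 decouples.
∂L/∂s = -2s = 0 at s ∈ {0}; ∂L/∂t = 12(t - 3)(t - 2)(t - 1) = 0 at t ∈ {1, 2, 3}.
The Hessian is diagonal: diag(L_ss, L_tt). Second derivatives: L_ss(0)=-2; L_tt(1)=24, L_tt(2)=-12, L_tt(3)=24.
Local maxima occur where both diagonal entries negative: (0, 2). Count: 1.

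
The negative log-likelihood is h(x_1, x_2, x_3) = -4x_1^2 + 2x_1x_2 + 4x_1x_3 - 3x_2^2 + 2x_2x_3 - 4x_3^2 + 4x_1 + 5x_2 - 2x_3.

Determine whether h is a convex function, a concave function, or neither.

h is quadratic, so its Hessian is the constant matrix H = [[-8, 2, 4], [2, -6, 2], [4, 2, -8]].
Leading principal minors: -8, 44, -192.
Signs alternate −, +, − ⇒ H ≺ 0 ⇒ concave.

concave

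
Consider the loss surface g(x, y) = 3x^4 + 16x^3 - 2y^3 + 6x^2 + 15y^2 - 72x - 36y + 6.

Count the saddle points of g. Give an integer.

3

g separates as a function of x plus a function of y, so ∇g=0 decouples.
∂g/∂x = 12(x - 1)(x + 2)(x + 3) = 0 at x ∈ {-3, -2, 1}; ∂g/∂y = -6(y - 3)(y - 2) = 0 at y ∈ {2, 3}.
The Hessian is diagonal: diag(g_xx, g_yy). Second derivatives: g_xx(-3)=48, g_xx(-2)=-36, g_xx(1)=144; g_yy(2)=6, g_yy(3)=-6.
Saddle points occur where the two diagonal entries have opposite signs: (-3, 3), (-2, 2), (1, 3). Count: 3.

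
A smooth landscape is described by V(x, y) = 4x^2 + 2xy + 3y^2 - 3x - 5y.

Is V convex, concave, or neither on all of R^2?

V is quadratic, so its Hessian is the constant matrix H = [[8, 2], [2, 6]].
det(H) = 44, tr(H) = 14.
det(H) > 0 and tr(H) > 0, so H is positive definite everywhere: convex.

convex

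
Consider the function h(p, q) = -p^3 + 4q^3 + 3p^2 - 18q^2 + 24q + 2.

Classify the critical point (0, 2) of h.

local minimum

The mixed partial ∂²h/∂p∂q is 0, so the Hessian at any point is diag(h_pp, h_qq) = diag(6(-p + 1), 12(2q - 3)).
At (0, 2): H = diag(6, 12).
Both eigenvalues are positive, so H is positive definite: a local minimum.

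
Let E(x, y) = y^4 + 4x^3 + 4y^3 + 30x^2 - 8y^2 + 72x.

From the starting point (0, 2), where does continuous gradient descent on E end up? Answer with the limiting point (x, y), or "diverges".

E is separable, so gradient descent decouples: x follows -∂E/∂x, y follows -∂E/∂y.
∂E/∂x = 12(x + 2)(x + 3); at x=0 this is 72, so x decreases.
∂E/∂y = 4y(y - 1)(y + 4); at y=2 this is 48, so y decreases.
x converges to its nearest critical value -2 (a local min of the x-part); y converges to 1. The iterate converges to (-2, 1).

(-2, 1)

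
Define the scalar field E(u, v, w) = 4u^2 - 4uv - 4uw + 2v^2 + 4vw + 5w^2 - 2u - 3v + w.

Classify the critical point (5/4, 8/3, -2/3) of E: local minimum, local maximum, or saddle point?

The Hessian is constant: H = [[8, -4, -4], [-4, 4, 4], [-4, 4, 10]].
Leading principal minors: Δ₁ = 8, Δ₂ = 16, Δ₃ = 96.
All leading minors are positive, so H is positive definite: a local minimum.

local minimum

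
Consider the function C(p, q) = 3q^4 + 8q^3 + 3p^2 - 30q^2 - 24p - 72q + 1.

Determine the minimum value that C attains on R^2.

-199

C(p,q) separates as A(p) + B(q) + 1, so its minimum is min A + min B + 1.
A'(p) = 6p - 24 vanishes at p ∈ {4}; B'(q) = 12(q - 2)(q + 1)(q + 3) vanishes at q ∈ {-3, -1, 2}.
Local minima of A (where A''>0): A(4)=-48. Local minima of B: B(-3)=-27, B(2)=-152.
So the global minimum of C is A(4) + B(2) + 1 = -48 − 152 + 1 = -199, attained at (4, 2).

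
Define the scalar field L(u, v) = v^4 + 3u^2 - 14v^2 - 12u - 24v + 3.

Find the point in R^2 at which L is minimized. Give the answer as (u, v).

(2, 3)

L(u,v) separates as P(u) + Q(v) + 3, so its minimum is min P + min Q + 3.
P'(u) = 6u - 12 vanishes at u ∈ {2}; Q'(v) = 4(v - 3)(v + 1)(v + 2) vanishes at v ∈ {-2, -1, 3}.
Local minima of P (where P''>0): P(2)=-12. Local minima of Q: Q(-2)=8, Q(3)=-117.
So the global minimum of L is P(2) + Q(3) + 3 = -12 − 117 + 3 = -126, attained at (2, 3).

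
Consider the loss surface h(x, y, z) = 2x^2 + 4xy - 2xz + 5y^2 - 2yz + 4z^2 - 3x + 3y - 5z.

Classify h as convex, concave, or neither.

h is quadratic, so its Hessian is the constant matrix H = [[4, 4, -2], [4, 10, -2], [-2, -2, 8]].
Leading principal minors: 4, 24, 168.
All positive ⇒ H ≻ 0 ⇒ convex.

convex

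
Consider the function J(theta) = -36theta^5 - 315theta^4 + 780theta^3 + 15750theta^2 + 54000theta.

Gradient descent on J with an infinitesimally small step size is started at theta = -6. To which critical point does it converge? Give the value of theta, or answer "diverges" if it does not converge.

J'(theta) = -180(theta - 5)(theta + 3)(theta + 4)(theta + 5), so J'(-6) = -11880.
Gradient descent moves in the -J' direction, i.e. theta is increasing.
The nearest critical point in that direction is theta = -5, where J'' = 3600 > 0 (a local minimum). The iterate converges there.

-5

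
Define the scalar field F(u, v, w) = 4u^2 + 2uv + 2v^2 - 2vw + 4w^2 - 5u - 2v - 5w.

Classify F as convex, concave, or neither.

F is quadratic, so its Hessian is the constant matrix H = [[8, 2, 0], [2, 4, -2], [0, -2, 8]].
Leading principal minors: 8, 28, 192.
All positive ⇒ H ≻ 0 ⇒ convex.

convex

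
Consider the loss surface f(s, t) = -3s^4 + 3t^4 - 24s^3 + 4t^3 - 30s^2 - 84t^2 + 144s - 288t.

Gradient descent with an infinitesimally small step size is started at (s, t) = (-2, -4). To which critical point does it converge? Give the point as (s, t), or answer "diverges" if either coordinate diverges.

(-3, -3)

f is separable, so gradient descent decouples: s follows -∂f/∂s, t follows -∂f/∂t.
∂f/∂s = -12(s - 1)(s + 3)(s + 4); at s=-2 this is 72, so s decreases.
∂f/∂t = 12(t - 4)(t + 2)(t + 3); at t=-4 this is -192, so t increases.
s converges to its nearest critical value -3 (a local min of the s-part); t converges to -3. The iterate converges to (-3, -3).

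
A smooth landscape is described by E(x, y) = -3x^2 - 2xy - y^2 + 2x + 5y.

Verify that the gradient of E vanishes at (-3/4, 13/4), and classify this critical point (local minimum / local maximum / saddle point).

∇E = (-6x - 2y + 2, -2x - 2y + 5); substituting (-3/4, 13/4) gives ∇E = (0, 0), so (-3/4, 13/4) is indeed a critical point.
The Hessian of E is constant: H = [[-6, -2], [-2, -2]].
det(H) = (-6)·(-2) − (-2)² = 8.
det(H) > 0 and tr(H) = -8 < 0, so H is negative definite and the point is a local maximum.

local maximum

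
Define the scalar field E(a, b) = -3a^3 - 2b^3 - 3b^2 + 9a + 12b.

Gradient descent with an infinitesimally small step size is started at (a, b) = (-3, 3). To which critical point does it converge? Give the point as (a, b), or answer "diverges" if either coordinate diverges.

E is separable, so gradient descent decouples: a follows -∂E/∂a, b follows -∂E/∂b.
∂E/∂a = -9(a - 1)(a + 1); at a=-3 this is -72, so a increases.
∂E/∂b = -6(b - 1)(b + 2); at b=3 this is -60, so b increases.
The b-coordinate has no critical point in that direction and runs off to infinity.

diverges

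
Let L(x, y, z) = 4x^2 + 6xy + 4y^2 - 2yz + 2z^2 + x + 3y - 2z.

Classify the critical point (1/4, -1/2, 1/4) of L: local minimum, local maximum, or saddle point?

local minimum

The Hessian is constant: H = [[8, 6, 0], [6, 8, -2], [0, -2, 4]].
Leading principal minors: Δ₁ = 8, Δ₂ = 28, Δ₃ = 80.
All leading minors are positive, so H is positive definite: a local minimum.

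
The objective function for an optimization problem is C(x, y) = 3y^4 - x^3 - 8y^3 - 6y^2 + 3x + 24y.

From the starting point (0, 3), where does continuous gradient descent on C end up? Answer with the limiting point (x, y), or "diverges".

C is separable, so gradient descent decouples: x follows -∂C/∂x, y follows -∂C/∂y.
∂C/∂x = -3(x - 1)(x + 1); at x=0 this is 3, so x decreases.
∂C/∂y = 12(y - 2)(y - 1)(y + 1); at y=3 this is 96, so y decreases.
x converges to its nearest critical value -1 (a local min of the x-part); y converges to 2. The iterate converges to (-1, 2).

(-1, 2)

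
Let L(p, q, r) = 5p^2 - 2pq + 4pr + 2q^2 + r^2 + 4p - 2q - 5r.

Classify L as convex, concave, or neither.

convex

L is quadratic, so its Hessian is the constant matrix H = [[10, -2, 4], [-2, 4, 0], [4, 0, 2]].
Leading principal minors: 10, 36, 8.
All positive ⇒ H ≻ 0 ⇒ convex.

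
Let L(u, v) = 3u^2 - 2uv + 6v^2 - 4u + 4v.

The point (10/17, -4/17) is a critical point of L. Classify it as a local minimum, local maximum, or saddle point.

local minimum

The Hessian of L is constant: H = [[6, -2], [-2, 12]].
det(H) = 6·12 − (-2)² = 68.
det(H) > 0 and tr(H) = 18 > 0, so H is positive definite and the point is a local minimum.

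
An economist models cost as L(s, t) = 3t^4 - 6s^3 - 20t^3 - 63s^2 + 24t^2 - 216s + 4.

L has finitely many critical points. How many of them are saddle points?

3

L separates as a function of s plus a function of t, so ∇L=0 decouples.
∂L/∂s = -18(s + 3)(s + 4) = 0 at s ∈ {-4, -3}; ∂L/∂t = 12t(t - 4)(t - 1) = 0 at t ∈ {0, 1, 4}.
The Hessian is diagonal: diag(L_ss, L_tt). Second derivatives: L_ss(-4)=18, L_ss(-3)=-18; L_tt(0)=48, L_tt(1)=-36, L_tt(4)=144.
Saddle points occur where the two diagonal entries have opposite signs: (-4, 1), (-3, 0), (-3, 4). Count: 3.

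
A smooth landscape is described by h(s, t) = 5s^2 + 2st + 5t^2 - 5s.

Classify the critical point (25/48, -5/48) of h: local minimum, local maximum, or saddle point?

The Hessian of h is constant: H = [[10, 2], [2, 10]].
det(H) = 10·10 − 2² = 96.
det(H) > 0 and tr(H) = 20 > 0, so H is positive definite and the point is a local minimum.

local minimum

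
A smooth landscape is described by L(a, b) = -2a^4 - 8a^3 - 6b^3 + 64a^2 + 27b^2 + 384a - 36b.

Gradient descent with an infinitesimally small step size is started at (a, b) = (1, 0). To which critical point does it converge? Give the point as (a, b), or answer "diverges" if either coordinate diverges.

L is separable, so gradient descent decouples: a follows -∂L/∂a, b follows -∂L/∂b.
∂L/∂a = -8(a - 4)(a + 3)(a + 4); at a=1 this is 480, so a decreases.
∂L/∂b = -18(b - 2)(b - 1); at b=0 this is -36, so b increases.
a converges to its nearest critical value -3 (a local min of the a-part); b converges to 1. The iterate converges to (-3, 1).

(-3, 1)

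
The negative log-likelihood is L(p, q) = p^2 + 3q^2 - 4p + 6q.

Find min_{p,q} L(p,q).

-7

L(p,q) separates as A(p) + B(q), so its minimum is min A + min B.
A'(p) = 2p - 4 vanishes at p ∈ {2}; B'(q) = 6q + 6 vanishes at q ∈ {-1}.
Local minima of A (where A''>0): A(2)=-4. Local minima of B: B(-1)=-3.
So the global minimum of L is A(2) + B(-1) = -4 − 3 = -7, attained at (2, -1).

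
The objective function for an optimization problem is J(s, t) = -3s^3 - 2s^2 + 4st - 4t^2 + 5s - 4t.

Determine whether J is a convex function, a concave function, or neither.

neither

The term -3s^3 is cubic, so the Hessian is not constant.
∂²J/∂s² = -18s - 4, which takes both signs as s varies (negative for sufficiently large s). A diagonal entry of the Hessian changing sign means the Hessian is neither positive- nor negative-semidefinite on all of R^2.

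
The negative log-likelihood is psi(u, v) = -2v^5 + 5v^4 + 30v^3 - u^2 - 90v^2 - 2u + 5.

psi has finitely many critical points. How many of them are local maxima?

psi separates as a function of u plus a function of v, so ∇psi=0 decouples.
∂psi/∂u = -2(u + 1) = 0 at u ∈ {-1}; ∂psi/∂v = -10v(v - 3)(v - 2)(v + 3) = 0 at v ∈ {-3, 0, 2, 3}.
The Hessian is diagonal: diag(psi_uu, psi_vv). Second derivatives: psi_uu(-1)=-2; psi_vv(-3)=900, psi_vv(0)=-180, psi_vv(2)=100, psi_vv(3)=-180.
Local maxima occur where both diagonal entries negative: (-1, 0), (-1, 3). Count: 2.

2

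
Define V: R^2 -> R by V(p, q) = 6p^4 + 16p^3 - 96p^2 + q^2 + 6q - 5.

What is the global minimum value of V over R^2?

V(p,q) separates as A(p) + B(q) − 5, so its minimum is min A + min B − 5.
A'(p) = 24p(p - 2)(p + 4) vanishes at p ∈ {-4, 0, 2}; B'(q) = 2q + 6 vanishes at q ∈ {-3}.
Local minima of A (where A''>0): A(-4)=-1024, A(2)=-160. Local minima of B: B(-3)=-9.
So the global minimum of V is A(-4) + B(-3) − 5 = -1024 − 9 − 5 = -1038, attained at (-4, -3).

-1038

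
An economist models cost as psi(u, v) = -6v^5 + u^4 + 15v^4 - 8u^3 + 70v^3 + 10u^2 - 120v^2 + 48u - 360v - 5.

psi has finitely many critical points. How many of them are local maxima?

psi separates as a function of u plus a function of v, so ∇psi=0 decouples.
∂psi/∂u = 4(u - 4)(u - 3)(u + 1) = 0 at u ∈ {-1, 3, 4}; ∂psi/∂v = -30(v - 3)(v - 2)(v + 1)(v + 2) = 0 at v ∈ {-2, -1, 2, 3}.
The Hessian is diagonal: diag(psi_uu, psi_vv). Second derivatives: psi_uu(-1)=80, psi_uu(3)=-16, psi_uu(4)=20; psi_vv(-2)=600, psi_vv(-1)=-360, psi_vv(2)=360, psi_vv(3)=-600.
Local maxima occur where both diagonal entries negative: (3, -1), (3, 3). Count: 2.

2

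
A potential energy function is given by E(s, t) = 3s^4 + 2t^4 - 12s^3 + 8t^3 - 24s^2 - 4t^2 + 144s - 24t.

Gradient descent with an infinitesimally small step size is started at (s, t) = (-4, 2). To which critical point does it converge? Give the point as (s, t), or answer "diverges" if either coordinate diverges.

E is separable, so gradient descent decouples: s follows -∂E/∂s, t follows -∂E/∂t.
∂E/∂s = 12(s - 3)(s - 2)(s + 2); at s=-4 this is -1008, so s increases.
∂E/∂t = 8(t - 1)(t + 1)(t + 3); at t=2 this is 120, so t decreases.
s converges to its nearest critical value -2 (a local min of the s-part); t converges to 1. The iterate converges to (-2, 1).

(-2, 1)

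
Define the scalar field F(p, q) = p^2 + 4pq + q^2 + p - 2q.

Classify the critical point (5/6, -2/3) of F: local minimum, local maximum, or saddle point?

The Hessian of F is constant: H = [[2, 4], [4, 2]].
det(H) = 2·2 − 4² = -12.
Since det(H) < 0, H is indefinite and the critical point is a saddle point.

saddle point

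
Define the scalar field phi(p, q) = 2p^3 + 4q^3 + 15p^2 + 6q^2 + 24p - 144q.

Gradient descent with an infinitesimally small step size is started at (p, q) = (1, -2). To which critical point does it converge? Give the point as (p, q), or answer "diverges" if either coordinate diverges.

(-1, 3)

phi is separable, so gradient descent decouples: p follows -∂phi/∂p, q follows -∂phi/∂q.
∂phi/∂p = 6(p + 1)(p + 4); at p=1 this is 60, so p decreases.
∂phi/∂q = 12(q - 3)(q + 4); at q=-2 this is -120, so q increases.
p converges to its nearest critical value -1 (a local min of the p-part); q converges to 3. The iterate converges to (-1, 3).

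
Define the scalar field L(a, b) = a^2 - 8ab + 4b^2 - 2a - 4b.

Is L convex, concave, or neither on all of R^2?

neither

L is quadratic, so its Hessian is the constant matrix H = [[2, -8], [-8, 8]].
det(H) = -48, tr(H) = 10.
det(H) < 0, so H is indefinite: neither convex nor concave.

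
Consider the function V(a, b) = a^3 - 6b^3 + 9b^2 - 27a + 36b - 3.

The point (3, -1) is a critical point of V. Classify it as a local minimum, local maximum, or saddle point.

The mixed partial ∂²V/∂a∂b is 0, so the Hessian at any point is diag(V_aa, V_bb) = diag(6a, 18(-2b + 1)).
At (3, -1): H = diag(18, 54).
Both eigenvalues are positive, so H is positive definite: a local minimum.

local minimum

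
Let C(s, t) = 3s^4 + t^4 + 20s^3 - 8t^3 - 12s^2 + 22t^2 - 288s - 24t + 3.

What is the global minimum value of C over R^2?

-422

C(s,t) separates as P(s) + Q(t) + 3, so its minimum is min P + min Q + 3.
P'(s) = 12(s - 2)(s + 3)(s + 4) vanishes at s ∈ {-4, -3, 2}; Q'(t) = 4(t - 3)(t - 2)(t - 1) vanishes at t ∈ {1, 2, 3}.
Local minima of P (where P''>0): P(-4)=448, P(2)=-416. Local minima of Q: Q(1)=-9, Q(3)=-9.
So the global minimum of C is P(2) + Q(1) + 3 = -416 − 9 + 3 = -422, attained at (2, 1).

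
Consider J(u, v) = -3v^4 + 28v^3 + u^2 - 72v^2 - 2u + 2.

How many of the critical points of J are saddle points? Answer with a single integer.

2

J separates as a function of u plus a function of v, so ∇J=0 decouples.
∂J/∂u = 2(u - 1) = 0 at u ∈ {1}; ∂J/∂v = -12v(v - 4)(v - 3) = 0 at v ∈ {0, 3, 4}.
The Hessian is diagonal: diag(J_uu, J_vv). Second derivatives: J_uu(1)=2; J_vv(0)=-144, J_vv(3)=36, J_vv(4)=-48.
Saddle points occur where the two diagonal entries have opposite signs: (1, 0), (1, 4). Count: 2.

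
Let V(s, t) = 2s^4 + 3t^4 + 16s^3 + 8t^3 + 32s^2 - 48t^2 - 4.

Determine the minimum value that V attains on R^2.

-516

V(s,t) separates as P(s) + Q(t) − 4, so its minimum is min P + min Q − 4.
P'(s) = 8s(s + 2)(s + 4) vanishes at s ∈ {-4, -2, 0}; Q'(t) = 12t(t - 2)(t + 4) vanishes at t ∈ {-4, 0, 2}.
Local minima of P (where P''>0): P(-4)=0, P(0)=0. Local minima of Q: Q(-4)=-512, Q(2)=-80.
So the global minimum of V is P(-4) + Q(-4) − 4 = 0 − 512 − 4 = -516, attained at (-4, -4).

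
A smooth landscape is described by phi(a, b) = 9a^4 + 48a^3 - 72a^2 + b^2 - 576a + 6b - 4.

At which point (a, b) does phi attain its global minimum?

(2, -3)

phi(a,b) separates as P(a) + Q(b) − 4, so its minimum is min P + min Q − 4.
P'(a) = 36(a - 2)(a + 2)(a + 4) vanishes at a ∈ {-4, -2, 2}; Q'(b) = 2b + 6 vanishes at b ∈ {-3}.
Local minima of P (where P''>0): P(-4)=384, P(2)=-912. Local minima of Q: Q(-3)=-9.
So the global minimum of phi is P(2) + Q(-3) − 4 = -912 − 9 − 4 = -925, attained at (2, -3).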